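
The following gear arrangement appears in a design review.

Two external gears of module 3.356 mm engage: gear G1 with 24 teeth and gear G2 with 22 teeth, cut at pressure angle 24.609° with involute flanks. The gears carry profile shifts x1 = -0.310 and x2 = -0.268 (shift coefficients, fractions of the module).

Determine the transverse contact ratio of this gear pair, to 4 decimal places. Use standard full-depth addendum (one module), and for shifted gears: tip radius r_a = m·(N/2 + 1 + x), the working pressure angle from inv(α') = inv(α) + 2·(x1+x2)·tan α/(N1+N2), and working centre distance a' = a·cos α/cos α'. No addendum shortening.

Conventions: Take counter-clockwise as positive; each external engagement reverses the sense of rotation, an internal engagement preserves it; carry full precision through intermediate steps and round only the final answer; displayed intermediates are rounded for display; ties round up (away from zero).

recognized (one external pair, fixed centres): single-mesh tooth geometry, m = 3.356, N1 = 24, N2 = 22
base radii: r_b1 = 36.614123, r_b2 = 33.562946
tip radii: r_a1 = 42.587640, r_a2 = 39.372592
inv(α') = inv(24.609°) + 2·(-0.310-0.268)·tan α/(24+22) = 0.01700730  ⇒  α' = 20.86782°
a' = a·cos α / cos α' = 77.1880·cos 24.609°/cos 20.86782° = 75.103509
action lengths: √(r_a1²−r_b1²) = 21.751163, √(r_a2²−r_b2²) = 20.584695
base pitch p_b = π·m·cos α = 9.585555
CR = (21.751163 + 20.584695 − 75.103509·sin 20.86782°)/9.585555 = 1.625674
contact ratio ≈ 1.6257

1.6257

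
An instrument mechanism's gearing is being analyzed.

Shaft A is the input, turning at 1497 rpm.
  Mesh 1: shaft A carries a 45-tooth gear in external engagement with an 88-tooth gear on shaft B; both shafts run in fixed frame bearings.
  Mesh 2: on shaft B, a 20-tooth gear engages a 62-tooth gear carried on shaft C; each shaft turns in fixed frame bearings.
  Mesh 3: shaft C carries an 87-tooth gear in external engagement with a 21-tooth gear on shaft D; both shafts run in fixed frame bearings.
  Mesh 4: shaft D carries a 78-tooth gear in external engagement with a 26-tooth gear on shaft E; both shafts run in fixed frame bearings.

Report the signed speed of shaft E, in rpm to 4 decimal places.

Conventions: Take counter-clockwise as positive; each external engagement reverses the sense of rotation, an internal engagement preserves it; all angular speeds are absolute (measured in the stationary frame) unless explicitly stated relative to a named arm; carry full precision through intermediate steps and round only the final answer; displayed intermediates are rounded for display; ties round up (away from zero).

+3069.1009 rpm

recognized (5 fixed axles, 4 meshes): fixed-axis compound train
mesh 1 [45T→88T]: ω = 1497.0000×45/88 = 765.5114 rpm, sense flips to −
mesh 2 [20T→62T]: ω = 765.5114×20/62 = 246.9391 rpm, sense flips to +
mesh 3 [87T→21T]: ω = 246.9391×87/21 = 1023.0336 rpm, sense flips to −
mesh 4 [78T→26T]: ω = 1023.0336×78/26 = 3069.1009 rpm, sense flips to +
signed output speed = +3069.1009 rpm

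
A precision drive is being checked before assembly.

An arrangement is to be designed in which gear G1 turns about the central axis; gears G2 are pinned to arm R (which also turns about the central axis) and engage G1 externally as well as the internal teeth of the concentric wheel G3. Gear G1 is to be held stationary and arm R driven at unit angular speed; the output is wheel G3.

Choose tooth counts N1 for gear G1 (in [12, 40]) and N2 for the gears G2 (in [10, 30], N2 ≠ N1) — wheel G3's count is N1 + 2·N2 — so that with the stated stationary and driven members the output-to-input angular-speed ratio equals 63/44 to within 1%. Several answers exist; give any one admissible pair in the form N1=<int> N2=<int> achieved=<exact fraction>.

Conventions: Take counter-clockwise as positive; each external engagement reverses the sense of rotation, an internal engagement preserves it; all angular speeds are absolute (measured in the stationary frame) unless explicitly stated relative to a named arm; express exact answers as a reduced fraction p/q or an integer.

N1=38 N2=25 achieved=63/44

class = planetary set [ratio 63/44 wanted; Willis about the carrier]
Willis with ω_sun = 0: ω_ring/ω_arm = (N1+N3)/N3; set equal to 63/44  ⇒  N3/N1 = 1/(63/44 − 1) = 44/19
N3 = N1 + 2·N2  ⇒  N2/N1 = (N3/N1 − 1)/2 = (44/19 − 1)/2 = 25/38
smallest multiple with N1 ≥ 12 and N2 ≥ 10: k = 1  ⇒  N1 = 1·38 = 38, N2 = 1·25 = 25 (N1 ≤ 40, N2 ≤ 30, N2 ≠ N1 ✓), N3 = 38 + 2·25 = 88
check: (N1+N3)/N3 with N1 = 38, N3 = 88 gives 63/44; |achieved − target| = 0 ≤ 63/4400 ✓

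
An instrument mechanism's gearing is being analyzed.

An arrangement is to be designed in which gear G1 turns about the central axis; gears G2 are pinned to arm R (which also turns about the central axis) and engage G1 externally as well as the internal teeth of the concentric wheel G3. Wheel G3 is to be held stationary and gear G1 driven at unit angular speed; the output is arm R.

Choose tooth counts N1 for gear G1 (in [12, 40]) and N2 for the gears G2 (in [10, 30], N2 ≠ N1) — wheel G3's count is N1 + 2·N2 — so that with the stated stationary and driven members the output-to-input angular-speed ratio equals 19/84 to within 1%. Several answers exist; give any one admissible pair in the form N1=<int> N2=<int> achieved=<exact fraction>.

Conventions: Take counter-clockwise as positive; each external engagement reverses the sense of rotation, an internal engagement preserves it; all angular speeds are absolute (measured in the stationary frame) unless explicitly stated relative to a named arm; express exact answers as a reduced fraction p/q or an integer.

topology: planetary set — design target 19/84, arm = carrier (Willis)
Willis with ω_ring = 0: ω_arm/ω_sun = N1/(N1+N3); set equal to 19/84  ⇒  N3/N1 = 1/(19/84) − 1 = 65/19
N3 = N1 + 2·N2  ⇒  N2/N1 = (N3/N1 − 1)/2 = (65/19 − 1)/2 = 23/19
smallest multiple with N1 ≥ 12 and N2 ≥ 10: k = 1  ⇒  N1 = 1·19 = 19, N2 = 1·23 = 23 (N1 ≤ 40, N2 ≤ 30, N2 ≠ N1 ✓), N3 = 19 + 2·23 = 65
check: N1/(N1+N3) with N1 = 19, N3 = 65 gives 19/84; |achieved − target| = 0 ≤ 19/8400 ✓

N1=19 N2=23 achieved=19/84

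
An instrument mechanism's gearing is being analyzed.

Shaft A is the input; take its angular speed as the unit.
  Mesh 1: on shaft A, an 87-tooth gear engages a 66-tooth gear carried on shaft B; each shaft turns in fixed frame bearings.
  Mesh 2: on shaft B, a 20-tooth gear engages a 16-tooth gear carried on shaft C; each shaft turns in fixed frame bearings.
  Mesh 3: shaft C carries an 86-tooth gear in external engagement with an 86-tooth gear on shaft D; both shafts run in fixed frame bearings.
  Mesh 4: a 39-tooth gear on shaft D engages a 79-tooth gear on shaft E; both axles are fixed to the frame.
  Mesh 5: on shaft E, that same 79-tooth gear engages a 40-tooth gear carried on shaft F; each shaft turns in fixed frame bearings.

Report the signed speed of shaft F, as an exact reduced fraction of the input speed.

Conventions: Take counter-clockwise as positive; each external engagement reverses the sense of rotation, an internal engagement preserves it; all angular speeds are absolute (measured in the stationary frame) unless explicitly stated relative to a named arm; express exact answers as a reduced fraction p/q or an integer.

5-mesh fixed-axis compound train (all bearings frame-fixed)
mesh 1 [87T→66T]: |ω|/ω_in = 1×87/66 = 29/22, sense flips to −
mesh 2 [20T→16T]: |ω|/ω_in = (29/22)×20/16 = 145/88, sense flips to +
mesh 3 [86T→86T]: |ω|/ω_in = (145/88)×86/86 = 145/88, sense flips to −
mesh 4 [39T→79T]: |ω|/ω_in = (145/88)×39/79 = 5655/6952, sense flips to +
mesh 5 [79T→40T]: |ω|/ω_in = (5655/6952)×79/40 = 1131/704, sense flips to −
signed output speed (× input speed) = -1131/704

-1131/704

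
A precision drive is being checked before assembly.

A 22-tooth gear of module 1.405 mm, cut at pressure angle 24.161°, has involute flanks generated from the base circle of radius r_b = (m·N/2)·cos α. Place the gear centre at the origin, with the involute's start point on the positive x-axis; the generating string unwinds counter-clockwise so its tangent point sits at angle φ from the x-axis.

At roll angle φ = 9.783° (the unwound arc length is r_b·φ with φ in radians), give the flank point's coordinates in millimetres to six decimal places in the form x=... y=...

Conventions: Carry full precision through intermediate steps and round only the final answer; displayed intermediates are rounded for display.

topology: single-mesh involute geometry — m = 1.405, N = 22
pitch radius r_p = m·N/2 = 1.405·22/2 = 15.455000
base radius r_b = r_p·cos α = 15.455000·cos 24.161° = 14.101125
roll angle φ = 9.783° = 0.17074556 rad
x = r_b·(cos φ + φ·sin φ) = 14.305182
y = r_b·(sin φ − φ·cos φ) = 0.023330

x=14.305182 y=0.023330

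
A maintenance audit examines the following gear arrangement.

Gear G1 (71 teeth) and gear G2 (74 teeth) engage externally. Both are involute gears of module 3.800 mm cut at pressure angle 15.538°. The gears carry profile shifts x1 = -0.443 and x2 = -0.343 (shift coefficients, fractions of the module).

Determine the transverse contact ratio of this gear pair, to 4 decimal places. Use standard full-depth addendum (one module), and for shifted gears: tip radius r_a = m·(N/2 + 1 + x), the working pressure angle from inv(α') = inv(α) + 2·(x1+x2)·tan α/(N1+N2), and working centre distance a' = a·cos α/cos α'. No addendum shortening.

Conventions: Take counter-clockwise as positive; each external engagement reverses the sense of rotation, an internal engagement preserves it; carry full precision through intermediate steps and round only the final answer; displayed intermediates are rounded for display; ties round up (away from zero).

2.5175

single-mesh involute tooth geometry (71T engaging 74T at module 3.800)
base radii: r_b1 = 129.969810, r_b2 = 135.461492
tip radii: r_a1 = 137.016600, r_a2 = 143.096600
inv(α') = inv(15.538°) + 2·(-0.443-0.343)·tan α/(71+74) = 0.00383532  ⇒  α' = 12.84759°
a' = a·cos α / cos α' = 275.5000·cos 15.538°/cos 12.84759° = 272.247011
action lengths: √(r_a1²−r_b1²) = 43.375075, √(r_a2²−r_b2²) = 46.117471
base pitch p_b = π·m·cos α = 11.501752
CR = (43.375075 + 46.117471 − 272.247011·sin 12.84759°)/11.501752 = 2.517540
contact ratio ≈ 2.5175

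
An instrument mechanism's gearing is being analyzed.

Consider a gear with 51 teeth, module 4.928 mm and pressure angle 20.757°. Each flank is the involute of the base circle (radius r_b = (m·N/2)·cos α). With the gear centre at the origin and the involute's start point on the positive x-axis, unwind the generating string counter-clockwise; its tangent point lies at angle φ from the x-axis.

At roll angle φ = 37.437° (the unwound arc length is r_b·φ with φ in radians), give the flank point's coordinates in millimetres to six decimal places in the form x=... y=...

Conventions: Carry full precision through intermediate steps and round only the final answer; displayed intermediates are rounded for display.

recognized (one wheel, involute flank): single-mesh tooth geometry, m = 4.928, N = 51
pitch radius r_p = m·N/2 = 4.928·51/2 = 125.664000
base radius r_b = r_p·cos α = 125.664000·cos 20.757° = 117.507391
roll angle φ = 37.437° = 0.65339891 rad
x = r_b·(cos φ + φ·sin φ) = 139.976691
y = r_b·(sin φ − φ·cos φ) = 10.467025

x=139.976691 y=10.467025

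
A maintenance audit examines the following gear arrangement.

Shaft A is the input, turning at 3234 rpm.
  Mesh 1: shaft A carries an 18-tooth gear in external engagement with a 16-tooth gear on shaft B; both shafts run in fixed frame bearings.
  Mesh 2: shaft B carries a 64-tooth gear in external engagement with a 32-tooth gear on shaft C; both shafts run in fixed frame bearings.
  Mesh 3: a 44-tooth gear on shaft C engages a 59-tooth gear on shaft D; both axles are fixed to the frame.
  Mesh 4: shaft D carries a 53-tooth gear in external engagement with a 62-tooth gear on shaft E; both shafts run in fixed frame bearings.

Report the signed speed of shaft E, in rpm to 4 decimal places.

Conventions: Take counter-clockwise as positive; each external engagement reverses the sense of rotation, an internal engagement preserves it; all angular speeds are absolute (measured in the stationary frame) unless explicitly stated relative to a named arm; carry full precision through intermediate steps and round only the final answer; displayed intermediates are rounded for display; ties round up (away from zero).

+4638.8185 rpm

class = fixed-axis compound train [4 meshes; 4 ratios multiply, 4 sense flips]
mesh 1 [18T→16T]: ω = 3234.0000×18/16 = 3638.2500 rpm, sense flips to −
mesh 2 [64T→32T]: ω = 3638.2500×64/32 = 7276.5000 rpm, sense flips to +
mesh 3 [44T→59T]: ω = 7276.5000×44/59 = 5426.5424 rpm, sense flips to −
mesh 4 [53T→62T]: ω = 5426.5424×53/62 = 4638.8185 rpm, sense flips to +
signed output speed = +4638.8185 rpm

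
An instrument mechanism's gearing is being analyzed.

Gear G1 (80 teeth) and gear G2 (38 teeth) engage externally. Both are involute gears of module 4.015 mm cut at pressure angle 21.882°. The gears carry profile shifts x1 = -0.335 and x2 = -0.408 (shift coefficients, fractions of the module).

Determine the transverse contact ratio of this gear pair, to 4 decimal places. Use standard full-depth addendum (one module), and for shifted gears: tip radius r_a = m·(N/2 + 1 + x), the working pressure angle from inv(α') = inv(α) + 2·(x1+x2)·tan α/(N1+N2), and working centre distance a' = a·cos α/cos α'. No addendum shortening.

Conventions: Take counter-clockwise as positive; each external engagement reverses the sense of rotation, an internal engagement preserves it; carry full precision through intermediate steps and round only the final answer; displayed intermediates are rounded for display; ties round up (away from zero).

1.8318

single-mesh involute tooth geometry (80T engaging 38T at module 4.015)
base radii: r_b1 = 149.029314, r_b2 = 70.788924
tip radii: r_a1 = 163.269975, r_a2 = 78.661880
inv(α') = inv(21.882°) + 2·(-0.335-0.408)·tan α/(80+38) = 0.01466175  ⇒  α' = 19.89445°
a' = a·cos α / cos α' = 236.8850·cos 21.882°/cos 19.89445° = 233.769343
action lengths: √(r_a1²−r_b1²) = 66.688443, √(r_a2²−r_b2²) = 34.301889
base pitch p_b = π·m·cos α = 11.704735
CR = (66.688443 + 34.301889 − 233.769343·sin 19.89445°)/11.704735 = 1.831849
contact ratio ≈ 1.8318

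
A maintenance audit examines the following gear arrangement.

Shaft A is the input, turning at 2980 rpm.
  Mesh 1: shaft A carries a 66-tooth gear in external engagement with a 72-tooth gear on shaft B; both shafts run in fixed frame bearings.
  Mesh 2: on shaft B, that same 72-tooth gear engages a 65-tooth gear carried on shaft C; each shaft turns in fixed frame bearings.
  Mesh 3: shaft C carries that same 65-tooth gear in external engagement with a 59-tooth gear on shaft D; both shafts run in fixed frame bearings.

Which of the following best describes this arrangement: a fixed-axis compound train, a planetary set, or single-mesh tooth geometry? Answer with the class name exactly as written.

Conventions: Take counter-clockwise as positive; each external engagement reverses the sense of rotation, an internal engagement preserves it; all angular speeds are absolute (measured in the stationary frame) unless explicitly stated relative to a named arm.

3-mesh fixed-axis compound train (all bearings frame-fixed)
classification: fixed-axis compound train

fixed-axis compound train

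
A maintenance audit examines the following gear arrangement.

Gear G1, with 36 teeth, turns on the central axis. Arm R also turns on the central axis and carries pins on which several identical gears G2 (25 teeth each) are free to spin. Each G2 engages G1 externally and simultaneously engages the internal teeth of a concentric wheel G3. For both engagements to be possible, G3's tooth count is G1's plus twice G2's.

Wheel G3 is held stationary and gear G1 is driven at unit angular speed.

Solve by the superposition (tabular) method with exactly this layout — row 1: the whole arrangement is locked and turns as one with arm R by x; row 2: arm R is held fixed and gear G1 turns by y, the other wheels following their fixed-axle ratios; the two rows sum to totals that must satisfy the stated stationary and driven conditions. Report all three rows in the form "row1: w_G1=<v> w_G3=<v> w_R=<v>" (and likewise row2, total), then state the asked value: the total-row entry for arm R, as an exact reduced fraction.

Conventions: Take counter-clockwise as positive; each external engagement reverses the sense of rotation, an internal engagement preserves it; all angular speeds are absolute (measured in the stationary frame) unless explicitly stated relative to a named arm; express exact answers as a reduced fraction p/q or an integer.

class = planetary set [G3 = 36+2·25 = 86; Willis about the carrier]
row 1: whole set turns with the arm by x
row 2 — arm fixed, fixed-axis ratios: sun y, ring −(36/86)·y, arm 0
boundary: total ω_ring = x − (36/86)·y = 0 and total ω_sun = x + y = 1  ⇒  y = 43/61, x = 18/61
row 2 ring = −(36/86)·43/61 = -18/61
totals (row 1 + row 2): sun 18/61 + 43/61 = 1, ring 18/61 + (-18/61) = 0, arm 18/61 + 0 = 18/61
asked cell (total, arm) = 18/61

row1: w_G1=18/61 w_G3=18/61 w_R=18/61
row2: w_G1=43/61 w_G3=-18/61 w_R=0
total: w_G1=1 w_G3=0 w_R=18/61
asked value: 18/61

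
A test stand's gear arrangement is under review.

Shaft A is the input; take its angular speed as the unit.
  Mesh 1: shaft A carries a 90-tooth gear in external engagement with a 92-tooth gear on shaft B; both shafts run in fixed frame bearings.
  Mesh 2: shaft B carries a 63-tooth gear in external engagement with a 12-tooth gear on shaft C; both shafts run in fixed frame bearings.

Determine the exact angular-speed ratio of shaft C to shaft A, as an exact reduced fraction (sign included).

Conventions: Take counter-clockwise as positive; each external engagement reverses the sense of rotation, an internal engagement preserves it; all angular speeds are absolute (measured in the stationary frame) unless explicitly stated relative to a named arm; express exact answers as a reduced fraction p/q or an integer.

class = fixed-axis compound train [2 meshes; 2 ratios multiply, 2 sense flips]
mesh 1 [90T→92T]: running ratio 45/46, sense −
mesh 2 [63T→12T]: running ratio 945/184, sense +
ω_out/ω_in = 945/184

945/184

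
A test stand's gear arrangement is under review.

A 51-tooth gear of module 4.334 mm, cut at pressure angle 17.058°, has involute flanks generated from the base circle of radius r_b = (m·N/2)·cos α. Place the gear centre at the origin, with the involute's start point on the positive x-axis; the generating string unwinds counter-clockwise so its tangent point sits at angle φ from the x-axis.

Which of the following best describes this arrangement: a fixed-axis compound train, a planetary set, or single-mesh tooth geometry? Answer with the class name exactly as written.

single-mesh tooth geometry

recognized (one wheel, involute flank): single-mesh tooth geometry, m = 4.334, N = 51
classification: single-mesh tooth geometry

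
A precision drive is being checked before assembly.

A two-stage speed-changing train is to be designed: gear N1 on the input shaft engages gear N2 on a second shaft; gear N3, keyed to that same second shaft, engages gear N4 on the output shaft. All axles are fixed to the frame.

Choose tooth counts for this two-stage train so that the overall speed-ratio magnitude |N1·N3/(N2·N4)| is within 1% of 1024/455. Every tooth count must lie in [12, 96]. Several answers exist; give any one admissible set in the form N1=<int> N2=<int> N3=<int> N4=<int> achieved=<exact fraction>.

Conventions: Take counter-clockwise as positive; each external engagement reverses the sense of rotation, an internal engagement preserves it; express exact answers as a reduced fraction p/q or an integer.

design class (target 1024/455): fixed-axis compound train
target = 1024/455 in lowest terms: an exact hit needs N1·N3 = k·1024 and N2·N4 = k·455 for one integer k, every count in [12, 96]; additionally prefer no 1:1 stage (N1 ≠ N2, N3 ≠ N4)
k = 1: N1·N3 = 1024 = 16·64, N2·N4 = 455 = 13·35
achieved = 16·64/(13·35) = 1024/455; |achieved − target| = 0 ≤ 256/11375 ✓

N1=16 N2=13 N3=64 N4=35 achieved=1024/455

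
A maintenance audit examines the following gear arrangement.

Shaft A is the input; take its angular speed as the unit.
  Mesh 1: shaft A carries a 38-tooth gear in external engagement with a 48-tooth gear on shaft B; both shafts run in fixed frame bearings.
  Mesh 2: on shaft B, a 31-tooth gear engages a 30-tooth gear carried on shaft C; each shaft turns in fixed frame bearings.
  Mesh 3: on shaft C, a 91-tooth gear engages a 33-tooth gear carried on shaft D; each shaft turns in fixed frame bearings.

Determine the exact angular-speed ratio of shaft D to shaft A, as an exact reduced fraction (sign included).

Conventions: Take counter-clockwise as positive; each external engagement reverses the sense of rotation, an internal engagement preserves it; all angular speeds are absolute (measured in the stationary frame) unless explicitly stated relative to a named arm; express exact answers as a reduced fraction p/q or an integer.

class = fixed-axis compound train [3 meshes; 3 ratios multiply, 3 sense flips]
mesh 1 [38T→48T]: running ratio 19/24, sense −
mesh 2 [31T→30T]: running ratio 589/720, sense +
mesh 3 [91T→33T]: running ratio 53599/23760, sense −
ω_out/ω_in = -53599/23760

-53599/23760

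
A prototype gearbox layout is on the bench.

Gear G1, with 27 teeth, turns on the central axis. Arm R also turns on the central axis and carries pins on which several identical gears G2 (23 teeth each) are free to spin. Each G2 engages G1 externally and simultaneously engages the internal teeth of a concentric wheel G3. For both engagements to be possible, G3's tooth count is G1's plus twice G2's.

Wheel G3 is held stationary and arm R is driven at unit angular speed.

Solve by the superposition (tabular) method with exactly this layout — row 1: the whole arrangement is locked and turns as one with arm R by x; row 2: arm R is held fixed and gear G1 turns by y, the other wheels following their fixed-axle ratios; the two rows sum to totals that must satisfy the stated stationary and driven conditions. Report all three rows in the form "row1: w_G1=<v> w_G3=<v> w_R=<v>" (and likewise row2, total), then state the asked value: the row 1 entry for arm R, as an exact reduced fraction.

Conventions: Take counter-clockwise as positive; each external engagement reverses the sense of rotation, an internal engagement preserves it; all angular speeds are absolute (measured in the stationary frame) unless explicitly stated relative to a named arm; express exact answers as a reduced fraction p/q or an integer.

recognized (axles ride arm R): planetary set, 27/23/73 teeth
row 1 (train locked, turned with arm): all members turn x
row 2: sun turns y, ring = −(27/73)·y, arm 0
boundary: total ω_ring = x − (27/73)·y = 0 and total ω_arm = x = 1  ⇒  y = 73/27, x = 1
row 2 ring = −(27/73)·73/27 = -1
totals (row 1 + row 2): sun 1 + 73/27 = 100/27, ring 1 + (-1) = 0, arm 1 + 0 = 1
asked cell (row1, arm) = 1

row1: w_G1=1 w_G3=1 w_R=1
row2: w_G1=73/27 w_G3=-1 w_R=0
total: w_G1=100/27 w_G3=0 w_R=1
asked value: 1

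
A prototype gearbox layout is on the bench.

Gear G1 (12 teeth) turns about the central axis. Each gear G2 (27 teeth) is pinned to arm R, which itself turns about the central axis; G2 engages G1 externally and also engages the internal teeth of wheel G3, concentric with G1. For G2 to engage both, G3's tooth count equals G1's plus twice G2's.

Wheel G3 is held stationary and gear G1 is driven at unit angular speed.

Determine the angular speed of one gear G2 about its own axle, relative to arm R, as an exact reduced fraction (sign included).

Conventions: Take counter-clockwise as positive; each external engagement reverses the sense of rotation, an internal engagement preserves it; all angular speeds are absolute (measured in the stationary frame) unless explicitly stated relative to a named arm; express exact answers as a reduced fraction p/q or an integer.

-44/117

class = planetary set [G3 = 12+2·27 = 66; Willis about the carrier]
ring teeth: 12 + 2·27 = 66
12(ω_sun−ω_arm) = −66(ω_ring−ω_arm),  ω_ring = 0, ω_sun = 1
12(1−ω_arm) = −66(0−ω_arm)  ⇒  78·ω_arm = 12  ⇒  ω_arm = 2/13
sun–planet mesh: 12·(1−2/13) = −27·(ω_p−ω_arm)  ⇒  ω_p−ω_arm = -44/117
exact speed ratio = -44/117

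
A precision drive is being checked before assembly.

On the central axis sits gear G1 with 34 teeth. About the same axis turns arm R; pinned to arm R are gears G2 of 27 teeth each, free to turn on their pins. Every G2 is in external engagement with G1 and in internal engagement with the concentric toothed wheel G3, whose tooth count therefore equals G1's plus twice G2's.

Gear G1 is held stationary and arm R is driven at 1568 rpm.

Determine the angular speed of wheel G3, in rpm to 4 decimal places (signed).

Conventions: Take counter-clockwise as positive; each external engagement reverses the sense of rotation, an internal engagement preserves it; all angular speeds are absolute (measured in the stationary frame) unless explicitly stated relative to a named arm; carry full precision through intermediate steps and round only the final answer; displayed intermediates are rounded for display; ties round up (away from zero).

class = planetary set [G3 = 34+2·27 = 88; Willis about the carrier]
normalise by the input: solve with ω_arm = 1, then scale by 1568 rpm
ring teeth: 34 + 2·27 = 88
34(ω_sun−ω_arm) = −88(ω_ring−ω_arm),  ω_sun = 0, ω_arm = 1
ω_ring = 1 − (34/88)(0−1) = 61/44
scale: ω_ring = 61/44 × 1568 rpm = +2173.8182 rpm

+2173.8182 rpm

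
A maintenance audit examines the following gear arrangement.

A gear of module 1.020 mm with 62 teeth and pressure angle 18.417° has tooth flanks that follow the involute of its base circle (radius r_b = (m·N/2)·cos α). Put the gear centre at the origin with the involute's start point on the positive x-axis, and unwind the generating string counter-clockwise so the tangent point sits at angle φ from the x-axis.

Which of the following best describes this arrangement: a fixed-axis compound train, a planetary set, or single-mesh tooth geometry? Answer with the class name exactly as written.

class = single-mesh tooth geometry [base-circle involute, m = 1.020, 62T]
classification: single-mesh tooth geometry

single-mesh tooth geometry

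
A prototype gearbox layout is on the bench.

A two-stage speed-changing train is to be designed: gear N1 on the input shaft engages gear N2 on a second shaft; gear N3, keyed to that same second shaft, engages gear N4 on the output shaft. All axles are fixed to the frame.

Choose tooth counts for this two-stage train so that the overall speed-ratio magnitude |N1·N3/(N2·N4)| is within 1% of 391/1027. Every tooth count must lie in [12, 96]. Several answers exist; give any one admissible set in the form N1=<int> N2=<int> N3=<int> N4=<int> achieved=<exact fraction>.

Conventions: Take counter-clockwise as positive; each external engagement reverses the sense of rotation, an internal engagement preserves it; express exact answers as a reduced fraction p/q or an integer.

N1=17 N2=13 N3=23 N4=79 achieved=391/1027

topology: fixed-axis compound train — 2 stages, target 391/1027
target = 391/1027 in lowest terms: an exact hit needs N1·N3 = k·391 and N2·N4 = k·1027 for one integer k, every count in [12, 96]; additionally prefer no 1:1 stage (N1 ≠ N2, N3 ≠ N4)
k = 1: N1·N3 = 391 = 17·23, N2·N4 = 1027 = 13·79
achieved = 17·23/(13·79) = 391/1027; |achieved − target| = 0 ≤ 391/102700 ✓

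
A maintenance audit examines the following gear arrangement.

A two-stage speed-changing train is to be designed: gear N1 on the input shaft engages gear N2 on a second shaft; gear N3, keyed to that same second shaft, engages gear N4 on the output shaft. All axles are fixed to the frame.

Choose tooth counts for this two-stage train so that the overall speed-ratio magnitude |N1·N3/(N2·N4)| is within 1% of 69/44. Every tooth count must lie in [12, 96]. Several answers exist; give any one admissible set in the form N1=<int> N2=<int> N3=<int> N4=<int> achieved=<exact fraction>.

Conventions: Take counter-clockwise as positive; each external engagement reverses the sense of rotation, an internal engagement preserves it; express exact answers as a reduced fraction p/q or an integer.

2-stage fixed-axis compound train for ratio 69/44
target = 69/44 in lowest terms: an exact hit needs N1·N3 = k·69 and N2·N4 = k·44 for one integer k, every count in [12, 96]; additionally prefer no 1:1 stage (N1 ≠ N2, N3 ≠ N4)
k = 1…5: no 1:1-free in-range split of k·69 and k·44 into factor pairs; take k = 6
k = 6: N1·N3 = 414 = 18·23, N2·N4 = 264 = 12·22
achieved = 18·23/(12·22) = 69/44; |achieved − target| = 0 ≤ 69/4400 ✓

N1=18 N2=12 N3=23 N4=22 achieved=69/44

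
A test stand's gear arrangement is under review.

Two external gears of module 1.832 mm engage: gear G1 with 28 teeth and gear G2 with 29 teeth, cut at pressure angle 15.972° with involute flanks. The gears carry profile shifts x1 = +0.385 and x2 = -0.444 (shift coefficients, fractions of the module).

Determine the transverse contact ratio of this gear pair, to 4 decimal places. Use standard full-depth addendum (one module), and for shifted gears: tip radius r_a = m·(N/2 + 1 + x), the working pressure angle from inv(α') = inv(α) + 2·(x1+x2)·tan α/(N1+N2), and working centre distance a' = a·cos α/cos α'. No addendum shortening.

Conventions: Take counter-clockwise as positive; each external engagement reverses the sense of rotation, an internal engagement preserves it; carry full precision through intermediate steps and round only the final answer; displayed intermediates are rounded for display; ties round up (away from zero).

single-mesh involute tooth geometry (28T engaging 29T at module 1.832)
base radii: r_b1 = 24.657892, r_b2 = 25.538531
tip radii: r_a1 = 28.185320, r_a2 = 27.582592
inv(α') = inv(15.972°) + 2·(+0.385-0.444)·tan α/(28+29) = 0.00686008  ⇒  α' = 15.54573°
a' = a·cos α / cos α' = 52.2120·cos 15.972°/cos 15.54573° = 52.102495
action lengths: √(r_a1²−r_b1²) = 13.652862, √(r_a2²−r_b2²) = 10.420308
base pitch p_b = π·m·cos α = 5.533218
CR = (13.652862 + 10.420308 − 52.102495·sin 15.54573°)/5.533218 = 1.827023
contact ratio ≈ 1.8270

1.8270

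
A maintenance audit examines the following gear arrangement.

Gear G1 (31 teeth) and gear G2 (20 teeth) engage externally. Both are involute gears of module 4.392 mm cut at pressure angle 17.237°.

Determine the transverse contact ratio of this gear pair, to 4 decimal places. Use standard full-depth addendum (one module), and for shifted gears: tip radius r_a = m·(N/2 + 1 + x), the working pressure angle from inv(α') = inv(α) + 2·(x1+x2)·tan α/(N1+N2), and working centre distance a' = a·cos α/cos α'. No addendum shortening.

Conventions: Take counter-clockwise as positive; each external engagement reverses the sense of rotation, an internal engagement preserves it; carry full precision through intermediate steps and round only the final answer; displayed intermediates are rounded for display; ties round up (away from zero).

recognized (one external pair, fixed centres): single-mesh tooth geometry, m = 4.392, N1 = 31, N2 = 20
base radii: r_b1 = 65.018516, r_b2 = 41.947430
tip radii: r_a1 = 72.468000, r_a2 = 48.312000
no profile shift: α' = α, a' = a
action lengths: √(r_a1²−r_b1²) = 32.003180, √(r_a2²−r_b2²) = 23.967947
base pitch p_b = π·m·cos α = 13.178174
CR = (32.003180 + 23.967947 − 111.996000·sin 17.23700°)/13.178174 = 1.728914
contact ratio ≈ 1.7289

1.7289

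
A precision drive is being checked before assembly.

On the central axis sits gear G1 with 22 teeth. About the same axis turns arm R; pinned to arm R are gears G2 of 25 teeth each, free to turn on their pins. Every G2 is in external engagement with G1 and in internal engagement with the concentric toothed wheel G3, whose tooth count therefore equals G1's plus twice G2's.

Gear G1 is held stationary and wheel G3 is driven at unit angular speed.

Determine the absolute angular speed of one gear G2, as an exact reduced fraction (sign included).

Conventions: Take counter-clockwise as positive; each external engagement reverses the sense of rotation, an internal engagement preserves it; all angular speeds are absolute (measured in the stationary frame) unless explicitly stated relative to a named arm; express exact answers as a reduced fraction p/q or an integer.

recognized (axles ride arm R): planetary set, 22/25/72 teeth
ring teeth: 22 + 2·25 = 72
22(ω_sun−ω_arm) = −72(ω_ring−ω_arm),  ω_sun = 0, ω_ring = 1
22(0−ω_arm) = −72(1−ω_arm)  ⇒  94·ω_arm = 72  ⇒  ω_arm = 36/47
sun–planet mesh: 22·(0−36/47) = −25·(ω_p−ω_arm)  ⇒  ω_p−ω_arm = 792/1175
ω_p = 36/47 + 792/1175 = 36/25
exact speed ratio = 36/25

36/25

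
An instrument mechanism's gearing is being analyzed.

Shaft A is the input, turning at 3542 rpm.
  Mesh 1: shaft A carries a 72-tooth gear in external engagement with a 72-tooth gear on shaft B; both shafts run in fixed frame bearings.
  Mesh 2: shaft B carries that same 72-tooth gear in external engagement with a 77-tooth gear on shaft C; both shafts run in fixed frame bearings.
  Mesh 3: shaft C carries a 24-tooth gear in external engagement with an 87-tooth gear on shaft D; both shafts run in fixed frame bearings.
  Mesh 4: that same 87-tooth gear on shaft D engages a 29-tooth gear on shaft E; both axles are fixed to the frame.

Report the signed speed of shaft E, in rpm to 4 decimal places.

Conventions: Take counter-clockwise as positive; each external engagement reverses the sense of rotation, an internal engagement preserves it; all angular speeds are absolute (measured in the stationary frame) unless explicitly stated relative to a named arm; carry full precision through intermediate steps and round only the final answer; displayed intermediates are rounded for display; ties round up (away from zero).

+2740.9655 rpm

4-mesh fixed-axis compound train (all bearings frame-fixed)
mesh 1 [72T→72T]: ω = 3542.0000×72/72 = 3542.0000 rpm, sense flips to −
mesh 2 [72T→77T]: ω = 3542.0000×72/77 = 3312.0000 rpm, sense flips to +
mesh 3 [24T→87T]: ω = 3312.0000×24/87 = 913.6552 rpm, sense flips to −
mesh 4 [87T→29T]: ω = 913.6552×87/29 = 2740.9655 rpm, sense flips to +
signed output speed = +2740.9655 rpm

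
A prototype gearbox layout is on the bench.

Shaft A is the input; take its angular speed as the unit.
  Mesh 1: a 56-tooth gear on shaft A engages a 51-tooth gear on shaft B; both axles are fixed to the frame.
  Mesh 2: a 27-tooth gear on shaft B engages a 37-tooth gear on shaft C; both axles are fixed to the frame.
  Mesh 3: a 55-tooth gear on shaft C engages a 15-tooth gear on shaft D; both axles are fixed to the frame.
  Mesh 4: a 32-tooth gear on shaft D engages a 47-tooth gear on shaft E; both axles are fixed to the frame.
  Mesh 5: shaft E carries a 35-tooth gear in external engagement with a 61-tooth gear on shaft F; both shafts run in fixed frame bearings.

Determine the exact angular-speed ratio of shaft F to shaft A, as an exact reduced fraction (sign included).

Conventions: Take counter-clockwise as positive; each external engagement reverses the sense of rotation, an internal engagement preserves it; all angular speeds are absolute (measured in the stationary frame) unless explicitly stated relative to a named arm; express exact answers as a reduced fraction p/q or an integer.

class = fixed-axis compound train [5 meshes; 5 ratios multiply, 5 sense flips]
mesh 1 [56T→51T]: running ratio 56/51, sense −
mesh 2 [27T→37T]: running ratio 504/629, sense +
mesh 3 [55T→15T]: running ratio 1848/629, sense −
mesh 4 [32T→47T]: running ratio 59136/29563, sense +
mesh 5 [35T→61T]: running ratio 2069760/1803343, sense −
ω_out/ω_in = -2069760/1803343

-2069760/1803343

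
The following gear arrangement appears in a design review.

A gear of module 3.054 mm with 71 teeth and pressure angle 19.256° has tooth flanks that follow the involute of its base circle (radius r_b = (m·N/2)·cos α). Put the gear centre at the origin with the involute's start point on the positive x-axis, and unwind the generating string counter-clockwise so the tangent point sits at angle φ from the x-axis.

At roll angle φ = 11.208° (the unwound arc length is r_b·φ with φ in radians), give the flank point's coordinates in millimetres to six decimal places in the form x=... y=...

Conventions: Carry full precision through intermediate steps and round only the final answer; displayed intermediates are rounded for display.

recognized (one wheel, involute flank): single-mesh tooth geometry, m = 3.054, N = 71
pitch radius r_p = m·N/2 = 3.054·71/2 = 108.417000
base radius r_b = r_p·cos α = 108.417000·cos 19.256° = 102.351556
roll angle φ = 11.208° = 0.19561650 rad
x = r_b·(cos φ + φ·sin φ) = 104.291145
y = r_b·(sin φ − φ·cos φ) = 0.254406

x=104.291145 y=0.254406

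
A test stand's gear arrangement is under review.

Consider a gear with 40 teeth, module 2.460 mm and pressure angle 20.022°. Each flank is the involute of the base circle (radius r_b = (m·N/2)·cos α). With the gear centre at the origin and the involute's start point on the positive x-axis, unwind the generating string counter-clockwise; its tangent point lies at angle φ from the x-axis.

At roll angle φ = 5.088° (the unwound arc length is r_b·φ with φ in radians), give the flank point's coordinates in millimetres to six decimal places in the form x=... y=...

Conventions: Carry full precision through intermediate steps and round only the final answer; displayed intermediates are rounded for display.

x=46.408321 y=0.010782

recognized (one wheel, involute flank): single-mesh tooth geometry, m = 2.460, N = 40
pitch radius r_p = m·N/2 = 2.460·40/2 = 49.200000
base radius r_b = r_p·cos α = 49.200000·cos 20.022° = 46.226412
roll angle φ = 5.088° = 0.08880235 rad
x = r_b·(cos φ + φ·sin φ) = 46.408321
y = r_b·(sin φ − φ·cos φ) = 0.010782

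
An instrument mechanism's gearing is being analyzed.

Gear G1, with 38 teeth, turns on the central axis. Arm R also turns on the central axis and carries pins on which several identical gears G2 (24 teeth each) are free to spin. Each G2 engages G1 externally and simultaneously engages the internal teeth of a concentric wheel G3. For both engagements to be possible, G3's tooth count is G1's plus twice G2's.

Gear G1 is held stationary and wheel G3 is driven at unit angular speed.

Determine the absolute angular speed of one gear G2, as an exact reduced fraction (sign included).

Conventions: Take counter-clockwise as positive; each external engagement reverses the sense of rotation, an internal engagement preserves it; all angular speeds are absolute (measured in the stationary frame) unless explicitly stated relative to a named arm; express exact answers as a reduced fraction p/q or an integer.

recognized (axles ride arm R): planetary set, 38/24/86 teeth
ring teeth: 38 + 2·24 = 86
38(ω_sun−ω_arm) = −86(ω_ring−ω_arm),  ω_sun = 0, ω_ring = 1
38(0−ω_arm) = −86(1−ω_arm)  ⇒  124·ω_arm = 86  ⇒  ω_arm = 43/62
sun–planet mesh: 38·(0−43/62) = −24·(ω_p−ω_arm)  ⇒  ω_p−ω_arm = 817/744
ω_p = 43/62 + 817/744 = 43/24
exact speed ratio = 43/24

43/24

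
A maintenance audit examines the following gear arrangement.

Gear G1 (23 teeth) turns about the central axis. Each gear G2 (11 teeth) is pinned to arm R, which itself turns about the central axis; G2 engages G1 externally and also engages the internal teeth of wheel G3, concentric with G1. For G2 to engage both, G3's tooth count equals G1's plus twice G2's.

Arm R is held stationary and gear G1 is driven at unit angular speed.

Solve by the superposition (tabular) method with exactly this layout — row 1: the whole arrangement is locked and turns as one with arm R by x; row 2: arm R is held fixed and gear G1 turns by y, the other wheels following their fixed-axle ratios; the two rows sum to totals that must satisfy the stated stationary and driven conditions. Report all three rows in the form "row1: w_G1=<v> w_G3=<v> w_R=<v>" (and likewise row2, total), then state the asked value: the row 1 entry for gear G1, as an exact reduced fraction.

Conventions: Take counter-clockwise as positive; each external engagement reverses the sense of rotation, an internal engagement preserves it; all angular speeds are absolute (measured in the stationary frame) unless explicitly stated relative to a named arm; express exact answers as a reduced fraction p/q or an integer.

class = planetary set [G3 = 23+2·11 = 45; Willis about the carrier]
row 1 (train locked, turned with arm): all members turn x
row 2 — arm fixed, fixed-axis ratios: sun y, ring −(23/45)·y, arm 0
boundary: total ω_arm = x = 0 and total ω_sun = x + y = 1  ⇒  y = 1, x = 0
row 2 ring = −(23/45)·1 = -23/45
totals (row 1 + row 2): sun 0 + 1 = 1, ring 0 + (-23/45) = -23/45, arm 0 + 0 = 0
asked cell (row1, sun) = 0

row1: w_G1=0 w_G3=0 w_R=0
row2: w_G1=1 w_G3=-23/45 w_R=0
total: w_G1=1 w_G3=-23/45 w_R=0
asked value: 0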